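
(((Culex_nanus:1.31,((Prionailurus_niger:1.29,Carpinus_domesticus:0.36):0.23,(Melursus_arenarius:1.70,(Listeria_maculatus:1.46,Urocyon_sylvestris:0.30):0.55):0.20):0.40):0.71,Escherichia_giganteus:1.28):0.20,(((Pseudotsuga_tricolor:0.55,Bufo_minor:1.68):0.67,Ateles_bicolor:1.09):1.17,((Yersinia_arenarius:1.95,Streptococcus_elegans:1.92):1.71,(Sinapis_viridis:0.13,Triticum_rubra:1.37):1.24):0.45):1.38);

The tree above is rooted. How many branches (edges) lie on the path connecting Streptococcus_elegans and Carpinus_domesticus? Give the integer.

9

The MRCA of Streptococcus_elegans and Carpinus_domesticus is the root of the tree.
From Streptococcus_elegans up to that node: 4 branches. From Carpinus_domesticus up to the same node: 5 branches. Total: 4 + 5 = 9.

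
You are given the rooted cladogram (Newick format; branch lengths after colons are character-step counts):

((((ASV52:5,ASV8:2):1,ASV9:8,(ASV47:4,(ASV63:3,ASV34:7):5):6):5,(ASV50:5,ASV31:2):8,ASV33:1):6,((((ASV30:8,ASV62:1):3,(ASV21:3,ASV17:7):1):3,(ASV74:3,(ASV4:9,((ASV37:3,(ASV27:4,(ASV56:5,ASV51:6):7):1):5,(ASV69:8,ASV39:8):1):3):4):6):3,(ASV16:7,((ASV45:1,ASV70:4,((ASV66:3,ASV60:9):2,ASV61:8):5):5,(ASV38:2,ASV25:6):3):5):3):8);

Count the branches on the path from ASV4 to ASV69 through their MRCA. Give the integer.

The MRCA of ASV4 and ASV69 is the node subtending (ASV4,((ASV37,(ASV27,(ASV56,ASV51))),(ASV69,ASV39))).
From ASV4 up to that node: 1 branch. From ASV69 up to the same node: 3 branches. Total: 1 + 3 = 4.

4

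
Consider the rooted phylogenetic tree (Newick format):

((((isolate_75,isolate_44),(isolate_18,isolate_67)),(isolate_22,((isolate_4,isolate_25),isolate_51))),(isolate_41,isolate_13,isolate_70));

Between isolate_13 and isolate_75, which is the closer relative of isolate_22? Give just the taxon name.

The MRCA of isolate_22 and isolate_75 subtends (((isolate_75,isolate_44),(isolate_18,isolate_67)),(isolate_22,((isolate_4,isolate_25),isolate_51))) (8 taxa).
The MRCA of isolate_22 and isolate_13 is the root, subtending the entire tree (11 taxa).
The first is nested inside the second, so isolate_22 shares a more recent common ancestor with isolate_75.

isolate_75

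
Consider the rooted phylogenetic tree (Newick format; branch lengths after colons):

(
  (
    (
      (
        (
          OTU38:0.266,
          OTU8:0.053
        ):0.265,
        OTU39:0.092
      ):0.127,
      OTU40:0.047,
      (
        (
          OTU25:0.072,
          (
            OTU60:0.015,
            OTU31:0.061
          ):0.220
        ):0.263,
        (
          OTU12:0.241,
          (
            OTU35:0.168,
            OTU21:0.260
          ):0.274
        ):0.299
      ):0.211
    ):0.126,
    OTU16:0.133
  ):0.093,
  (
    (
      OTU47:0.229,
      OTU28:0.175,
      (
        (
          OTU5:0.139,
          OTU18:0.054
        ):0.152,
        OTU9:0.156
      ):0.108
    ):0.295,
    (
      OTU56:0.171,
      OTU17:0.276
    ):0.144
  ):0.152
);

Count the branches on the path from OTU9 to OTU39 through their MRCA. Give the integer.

8

The MRCA of OTU9 and OTU39 is the root of the tree.
From OTU9 up to that node: 4 branches. From OTU39 up to the same node: 4 branches. Total: 4 + 4 = 8.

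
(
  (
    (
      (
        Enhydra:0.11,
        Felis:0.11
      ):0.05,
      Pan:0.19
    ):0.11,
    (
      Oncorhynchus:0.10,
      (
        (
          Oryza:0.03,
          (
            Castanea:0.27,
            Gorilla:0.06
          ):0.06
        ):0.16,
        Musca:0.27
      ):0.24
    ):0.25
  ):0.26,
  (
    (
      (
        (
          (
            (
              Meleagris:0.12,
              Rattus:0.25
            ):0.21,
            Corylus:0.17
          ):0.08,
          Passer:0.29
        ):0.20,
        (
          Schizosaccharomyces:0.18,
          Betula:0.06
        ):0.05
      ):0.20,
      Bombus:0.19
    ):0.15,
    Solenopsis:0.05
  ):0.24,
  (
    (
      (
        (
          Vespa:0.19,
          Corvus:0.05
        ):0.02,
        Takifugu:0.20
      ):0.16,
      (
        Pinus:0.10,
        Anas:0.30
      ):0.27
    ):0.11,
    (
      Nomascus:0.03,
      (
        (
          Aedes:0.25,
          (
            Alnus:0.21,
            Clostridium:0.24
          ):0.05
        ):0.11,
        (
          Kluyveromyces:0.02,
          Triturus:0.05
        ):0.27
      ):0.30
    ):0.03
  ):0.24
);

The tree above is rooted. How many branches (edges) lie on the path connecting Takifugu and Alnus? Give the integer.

The MRCA of Takifugu and Alnus is the node subtending ((((Vespa,Corvus),Takifugu),(Pinus,Anas)),(Nomascus,((Aedes,(Alnus,Clostridium)),(Kluyveromyces,Triturus)))).
From Takifugu up to that node: 3 branches. From Alnus up to the same node: 5 branches. Total: 3 + 5 = 8.

8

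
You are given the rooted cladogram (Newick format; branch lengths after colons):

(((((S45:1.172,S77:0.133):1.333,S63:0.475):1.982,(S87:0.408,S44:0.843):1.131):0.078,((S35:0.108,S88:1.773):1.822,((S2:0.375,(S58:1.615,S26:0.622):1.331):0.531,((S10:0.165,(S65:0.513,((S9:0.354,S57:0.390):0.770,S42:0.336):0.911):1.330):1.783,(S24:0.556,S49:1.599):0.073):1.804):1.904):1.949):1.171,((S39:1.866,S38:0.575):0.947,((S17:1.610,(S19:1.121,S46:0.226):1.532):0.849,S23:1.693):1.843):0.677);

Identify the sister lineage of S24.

S24 attaches to the tree at the node subtending (S24,S49).
The other lineage descending from that same node — the sister group — is the single tip S49.

S49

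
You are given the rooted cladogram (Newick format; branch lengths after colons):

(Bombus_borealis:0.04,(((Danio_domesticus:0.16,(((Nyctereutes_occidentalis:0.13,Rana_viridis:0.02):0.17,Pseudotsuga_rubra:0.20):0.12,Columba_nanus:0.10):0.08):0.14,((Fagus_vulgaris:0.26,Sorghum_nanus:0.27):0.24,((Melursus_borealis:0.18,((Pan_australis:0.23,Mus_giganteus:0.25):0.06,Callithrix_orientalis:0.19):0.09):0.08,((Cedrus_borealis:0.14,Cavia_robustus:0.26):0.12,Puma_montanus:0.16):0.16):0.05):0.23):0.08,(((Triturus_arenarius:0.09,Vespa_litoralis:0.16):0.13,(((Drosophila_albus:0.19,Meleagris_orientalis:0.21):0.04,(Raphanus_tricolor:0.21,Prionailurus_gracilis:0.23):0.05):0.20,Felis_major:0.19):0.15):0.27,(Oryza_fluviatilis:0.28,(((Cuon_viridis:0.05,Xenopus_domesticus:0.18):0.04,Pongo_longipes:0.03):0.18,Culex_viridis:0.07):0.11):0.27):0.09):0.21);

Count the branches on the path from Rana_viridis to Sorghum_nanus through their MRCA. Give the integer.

8

The MRCA of Rana_viridis and Sorghum_nanus is the node subtending ((Danio_domesticus,(((Nyctereutes_occidentalis,Rana_viridis),Pseudotsuga_rubra),Columba_nanus)),((Fagus_vulgaris,Sorghum_nanus),((Melursus_borealis,((Pan_australis,Mus_giganteus),Callithrix_orientalis)),((Cedrus_borealis,Cavia_robustus),Puma_montanus)))).
From Rana_viridis up to that node: 5 branches. From Sorghum_nanus up to the same node: 3 branches. Total: 5 + 3 = 8.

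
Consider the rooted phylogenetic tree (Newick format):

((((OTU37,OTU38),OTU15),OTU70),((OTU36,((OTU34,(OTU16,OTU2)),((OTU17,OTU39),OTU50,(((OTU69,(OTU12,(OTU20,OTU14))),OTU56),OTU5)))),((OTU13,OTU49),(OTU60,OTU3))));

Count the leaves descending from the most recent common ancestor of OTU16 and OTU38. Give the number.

21

The MRCA of OTU16 and OTU38 is the root, so the clade is the entire tree.
That clade contains 21 terminal taxa: OTU12, OTU13, OTU14, OTU15, OTU16, OTU17, OTU2, OTU20, OTU3, OTU34, OTU36, OTU37, OTU38, OTU39, OTU49, OTU5, OTU50, OTU56, OTU60, OTU69, OTU70.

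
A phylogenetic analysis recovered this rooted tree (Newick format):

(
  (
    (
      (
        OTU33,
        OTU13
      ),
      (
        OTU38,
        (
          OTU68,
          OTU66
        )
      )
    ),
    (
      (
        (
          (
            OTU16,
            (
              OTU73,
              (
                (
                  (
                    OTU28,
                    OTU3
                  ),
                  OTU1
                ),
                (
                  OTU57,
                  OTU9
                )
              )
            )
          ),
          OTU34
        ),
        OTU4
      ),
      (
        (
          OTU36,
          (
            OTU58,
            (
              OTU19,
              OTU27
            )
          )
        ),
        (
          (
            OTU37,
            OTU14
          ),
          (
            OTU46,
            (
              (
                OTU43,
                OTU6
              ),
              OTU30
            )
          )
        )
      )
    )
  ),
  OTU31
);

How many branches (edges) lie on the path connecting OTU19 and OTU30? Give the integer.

The MRCA of OTU19 and OTU30 is the node subtending ((OTU36,(OTU58,(OTU19,OTU27))),((OTU37,OTU14),(OTU46,((OTU43,OTU6),OTU30)))).
From OTU19 up to that node: 4 branches. From OTU30 up to the same node: 4 branches. Total: 4 + 4 = 8.

8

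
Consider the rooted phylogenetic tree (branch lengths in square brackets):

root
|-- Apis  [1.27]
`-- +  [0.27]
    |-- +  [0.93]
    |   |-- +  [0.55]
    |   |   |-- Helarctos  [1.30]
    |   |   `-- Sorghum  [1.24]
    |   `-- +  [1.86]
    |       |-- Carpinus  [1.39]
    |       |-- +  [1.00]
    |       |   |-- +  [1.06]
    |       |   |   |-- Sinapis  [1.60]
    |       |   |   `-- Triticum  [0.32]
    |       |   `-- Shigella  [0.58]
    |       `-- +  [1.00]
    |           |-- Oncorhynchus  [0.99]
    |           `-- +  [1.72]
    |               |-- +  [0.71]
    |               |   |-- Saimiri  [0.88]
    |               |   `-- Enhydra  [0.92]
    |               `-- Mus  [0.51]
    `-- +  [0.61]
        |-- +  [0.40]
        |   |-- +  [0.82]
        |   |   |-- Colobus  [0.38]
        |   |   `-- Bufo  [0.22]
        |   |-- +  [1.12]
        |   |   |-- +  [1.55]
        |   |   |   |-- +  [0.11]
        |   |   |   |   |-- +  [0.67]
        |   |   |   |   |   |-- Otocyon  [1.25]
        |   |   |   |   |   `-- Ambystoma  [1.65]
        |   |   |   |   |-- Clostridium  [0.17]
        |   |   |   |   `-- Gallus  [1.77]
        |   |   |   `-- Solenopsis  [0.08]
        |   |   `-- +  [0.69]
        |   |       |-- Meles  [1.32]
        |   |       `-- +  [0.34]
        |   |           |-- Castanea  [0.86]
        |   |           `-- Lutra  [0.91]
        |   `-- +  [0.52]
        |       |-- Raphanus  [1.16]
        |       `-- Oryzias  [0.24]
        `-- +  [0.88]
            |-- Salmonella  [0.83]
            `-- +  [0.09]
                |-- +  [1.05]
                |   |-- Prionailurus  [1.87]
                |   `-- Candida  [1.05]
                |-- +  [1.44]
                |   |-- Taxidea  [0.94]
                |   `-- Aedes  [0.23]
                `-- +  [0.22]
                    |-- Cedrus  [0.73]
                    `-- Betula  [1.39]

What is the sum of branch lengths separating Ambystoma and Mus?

The path runs Ambystoma → … → MRCA → … → Mus; the MRCA is the node subtending (((Helarctos,Sorghum),(Carpinus,((Sinapis,Triticum),Shigella),(Oncorhynchus,((Saimiri,Enhydra),Mus)))),(((Colobus,Bufo),((((Otocyon,Ambystoma),Clostridium,Gallus),Solenopsis),(Meles,(Castanea,Lutra))),(Raphanus,Oryzias)),(Salmonella,((Prionailurus,Candida),(Taxidea,Aedes),(Cedrus,Betula))))).
Branch lengths along that path: 1.65 + 0.67 + 0.11 + 1.55 + 1.12 + 0.40 + 0.61 + 0.93 + 1.86 + 1.00 + 1.72 + 0.51 = 12.13.

12.13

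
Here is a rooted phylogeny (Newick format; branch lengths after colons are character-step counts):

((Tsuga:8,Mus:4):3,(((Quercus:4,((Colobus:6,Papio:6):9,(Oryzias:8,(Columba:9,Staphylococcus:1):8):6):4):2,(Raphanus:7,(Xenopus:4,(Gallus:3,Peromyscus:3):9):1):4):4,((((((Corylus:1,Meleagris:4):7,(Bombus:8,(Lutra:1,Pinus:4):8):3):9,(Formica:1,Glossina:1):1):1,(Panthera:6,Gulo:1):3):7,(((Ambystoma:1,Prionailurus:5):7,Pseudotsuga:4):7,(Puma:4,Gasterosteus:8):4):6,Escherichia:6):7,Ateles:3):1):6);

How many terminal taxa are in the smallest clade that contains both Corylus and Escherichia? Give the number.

The MRCA of Corylus and Escherichia is the node subtending (((((Corylus,Meleagris),(Bombus,(Lutra,Pinus))),(Formica,Glossina)),(Panthera,Gulo)),(((Ambystoma,Prionailurus),Pseudotsuga),(Puma,Gasterosteus)),Escherichia).
That clade contains 15 terminal taxa: Ambystoma, Bombus, Corylus, Escherichia, Formica, Gasterosteus, Glossina, Gulo, Lutra, Meleagris, Panthera, Pinus, Prionailurus, Pseudotsuga, Puma.

15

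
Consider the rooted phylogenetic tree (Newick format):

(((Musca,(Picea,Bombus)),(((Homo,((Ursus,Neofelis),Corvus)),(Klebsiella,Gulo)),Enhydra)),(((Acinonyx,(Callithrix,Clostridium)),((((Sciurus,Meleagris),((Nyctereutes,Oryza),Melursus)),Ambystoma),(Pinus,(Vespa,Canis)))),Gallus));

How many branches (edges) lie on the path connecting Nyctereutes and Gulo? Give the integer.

13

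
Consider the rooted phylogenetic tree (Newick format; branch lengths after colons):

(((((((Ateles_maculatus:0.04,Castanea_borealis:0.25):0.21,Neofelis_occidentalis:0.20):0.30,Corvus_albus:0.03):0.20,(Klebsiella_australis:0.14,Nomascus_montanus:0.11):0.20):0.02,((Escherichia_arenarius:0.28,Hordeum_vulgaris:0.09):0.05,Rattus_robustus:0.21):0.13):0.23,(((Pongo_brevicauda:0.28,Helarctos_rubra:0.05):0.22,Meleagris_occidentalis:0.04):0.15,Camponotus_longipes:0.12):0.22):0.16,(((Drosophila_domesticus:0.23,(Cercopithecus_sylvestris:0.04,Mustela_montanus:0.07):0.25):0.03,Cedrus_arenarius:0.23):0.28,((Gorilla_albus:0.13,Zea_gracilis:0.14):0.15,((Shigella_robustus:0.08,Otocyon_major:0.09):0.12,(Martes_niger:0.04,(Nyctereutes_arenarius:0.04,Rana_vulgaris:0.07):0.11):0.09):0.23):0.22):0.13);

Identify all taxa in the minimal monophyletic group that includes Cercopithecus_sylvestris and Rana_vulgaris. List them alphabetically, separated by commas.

Cedrus_arenarius, Cercopithecus_sylvestris, Drosophila_domesticus, Gorilla_albus, Martes_niger, Mustela_montanus, Nyctereutes_arenarius, Otocyon_major, Rana_vulgaris, Shigella_robustus, Zea_gracilis

Tracing Cercopithecus_sylvestris: it sits inside (Cercopithecus_sylvestris,Mustela_montanus).
Tracing Rana_vulgaris: it sits inside (Nyctereutes_arenarius,Rana_vulgaris).
The smallest clade enclosing both is (((Drosophila_domesticus,(Cercopithecus_sylvestris,Mustela_montanus)),Cedrus_arenarius),((Gorilla_albus,Zea_gracilis),((Shigella_robustus,Otocyon_major),(Martes_niger,(Nyctereutes_arenarius,Rana_vulgaris))))); the answer is its 11 terminal taxa in alphabetical order.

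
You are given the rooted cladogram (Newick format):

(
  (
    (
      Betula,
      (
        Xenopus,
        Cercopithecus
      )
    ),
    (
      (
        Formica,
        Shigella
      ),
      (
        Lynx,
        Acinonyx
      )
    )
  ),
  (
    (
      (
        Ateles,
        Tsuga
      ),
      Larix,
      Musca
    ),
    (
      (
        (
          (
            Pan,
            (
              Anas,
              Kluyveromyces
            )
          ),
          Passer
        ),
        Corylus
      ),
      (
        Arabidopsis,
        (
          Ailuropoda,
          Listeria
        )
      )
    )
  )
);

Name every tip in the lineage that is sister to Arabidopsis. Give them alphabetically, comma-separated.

Ailuropoda, Listeria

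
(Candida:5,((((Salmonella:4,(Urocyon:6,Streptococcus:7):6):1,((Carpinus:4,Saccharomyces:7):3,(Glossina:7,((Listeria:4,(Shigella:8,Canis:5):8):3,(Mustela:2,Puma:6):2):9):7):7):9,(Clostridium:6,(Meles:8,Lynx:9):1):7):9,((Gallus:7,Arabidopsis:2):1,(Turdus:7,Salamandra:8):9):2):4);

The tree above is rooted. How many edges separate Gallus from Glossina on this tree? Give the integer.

The MRCA of Gallus and Glossina is the node subtending ((((Salmonella,(Urocyon,Streptococcus)),((Carpinus,Saccharomyces),(Glossina,((Listeria,(Shigella,Canis)),(Mustela,Puma))))),(Clostridium,(Meles,Lynx))),((Gallus,Arabidopsis),(Turdus,Salamandra))).
From Gallus up to that node: 3 branches. From Glossina up to the same node: 5 branches. Total: 3 + 5 = 8.

8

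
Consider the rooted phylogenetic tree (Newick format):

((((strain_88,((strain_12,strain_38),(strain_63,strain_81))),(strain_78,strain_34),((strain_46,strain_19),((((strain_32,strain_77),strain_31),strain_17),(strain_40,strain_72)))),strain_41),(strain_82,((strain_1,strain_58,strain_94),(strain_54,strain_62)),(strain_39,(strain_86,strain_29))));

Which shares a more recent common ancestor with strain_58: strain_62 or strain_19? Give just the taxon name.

strain_62

The MRCA of strain_58 and strain_62 subtends ((strain_1,strain_58,strain_94),(strain_54,strain_62)) (5 taxa).
The MRCA of strain_58 and strain_19 is the root, subtending the entire tree (25 taxa).
The first is nested inside the second, so strain_58 shares a more recent common ancestor with strain_62.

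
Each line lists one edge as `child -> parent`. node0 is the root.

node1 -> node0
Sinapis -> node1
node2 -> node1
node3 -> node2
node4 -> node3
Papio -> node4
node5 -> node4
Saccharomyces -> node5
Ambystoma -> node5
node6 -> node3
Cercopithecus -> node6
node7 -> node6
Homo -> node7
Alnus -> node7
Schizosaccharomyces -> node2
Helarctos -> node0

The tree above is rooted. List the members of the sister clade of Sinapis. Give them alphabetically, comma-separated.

Alnus, Ambystoma, Cercopithecus, Homo, Papio, Saccharomyces, Schizosaccharomyces

Sinapis attaches to the tree at the node subtending (Sinapis,(((Papio,(Saccharomyces,Ambystoma)),(Cercopithecus,(Homo,Alnus))),Schizosaccharomyces)).
The other lineage descending from that same node — the sister group — is (((Papio,(Saccharomyces,Ambystoma)),(Cercopithecus,(Homo,Alnus))),Schizosaccharomyces); its 7 tips in alphabetical order are the answer.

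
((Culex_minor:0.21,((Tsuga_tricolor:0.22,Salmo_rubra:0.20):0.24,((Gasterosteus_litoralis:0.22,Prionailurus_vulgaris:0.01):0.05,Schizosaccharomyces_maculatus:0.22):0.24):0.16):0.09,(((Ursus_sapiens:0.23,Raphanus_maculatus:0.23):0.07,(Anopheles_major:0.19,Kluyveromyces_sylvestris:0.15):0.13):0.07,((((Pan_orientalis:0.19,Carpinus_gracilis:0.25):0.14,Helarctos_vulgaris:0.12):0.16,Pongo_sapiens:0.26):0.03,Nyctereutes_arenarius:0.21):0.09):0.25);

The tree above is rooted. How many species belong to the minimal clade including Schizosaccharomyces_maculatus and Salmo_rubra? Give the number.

The MRCA of Schizosaccharomyces_maculatus and Salmo_rubra is the node subtending ((Tsuga_tricolor,Salmo_rubra),((Gasterosteus_litoralis,Prionailurus_vulgaris),Schizosaccharomyces_maculatus)).
That clade contains 5 terminal taxa: Gasterosteus_litoralis, Prionailurus_vulgaris, Salmo_rubra, Schizosaccharomyces_maculatus, Tsuga_tricolor.

5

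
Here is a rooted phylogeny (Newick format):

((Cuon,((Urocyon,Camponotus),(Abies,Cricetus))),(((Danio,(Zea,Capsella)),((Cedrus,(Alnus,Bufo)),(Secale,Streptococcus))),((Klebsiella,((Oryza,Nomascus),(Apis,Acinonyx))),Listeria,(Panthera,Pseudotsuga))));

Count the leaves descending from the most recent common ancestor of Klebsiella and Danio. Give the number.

The MRCA of Klebsiella and Danio is the node subtending (((Danio,(Zea,Capsella)),((Cedrus,(Alnus,Bufo)),(Secale,Streptococcus))),((Klebsiella,((Oryza,Nomascus),(Apis,Acinonyx))),Listeria,(Panthera,Pseudotsuga))).
That clade contains 16 terminal taxa: Acinonyx, Alnus, Apis, Bufo, Capsella, Cedrus, Danio, Klebsiella, Listeria, Nomascus, Oryza, Panthera, Pseudotsuga, Secale, Streptococcus, Zea.

16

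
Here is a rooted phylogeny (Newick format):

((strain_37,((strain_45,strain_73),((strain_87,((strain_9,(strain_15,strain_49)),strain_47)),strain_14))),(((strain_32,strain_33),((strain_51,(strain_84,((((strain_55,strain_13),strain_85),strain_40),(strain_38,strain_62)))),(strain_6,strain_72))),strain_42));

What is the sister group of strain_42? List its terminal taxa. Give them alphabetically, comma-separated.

strain_13, strain_32, strain_33, strain_38, strain_40, strain_51, strain_55, strain_6, strain_62, strain_72, strain_84, strain_85

strain_42 attaches to the tree at the node subtending (((strain_32,strain_33),((strain_51,(strain_84,((((strain_55,strain_13),strain_85),strain_40),(strain_38,strain_62)))),(strain_6,strain_72))),strain_42).
The other lineage descending from that same node — the sister group — is ((strain_32,strain_33),((strain_51,(strain_84,((((strain_55,strain_13),strain_85),strain_40),(strain_38,strain_62)))),(strain_6,strain_72))); its 12 tips in alphabetical order are the answer.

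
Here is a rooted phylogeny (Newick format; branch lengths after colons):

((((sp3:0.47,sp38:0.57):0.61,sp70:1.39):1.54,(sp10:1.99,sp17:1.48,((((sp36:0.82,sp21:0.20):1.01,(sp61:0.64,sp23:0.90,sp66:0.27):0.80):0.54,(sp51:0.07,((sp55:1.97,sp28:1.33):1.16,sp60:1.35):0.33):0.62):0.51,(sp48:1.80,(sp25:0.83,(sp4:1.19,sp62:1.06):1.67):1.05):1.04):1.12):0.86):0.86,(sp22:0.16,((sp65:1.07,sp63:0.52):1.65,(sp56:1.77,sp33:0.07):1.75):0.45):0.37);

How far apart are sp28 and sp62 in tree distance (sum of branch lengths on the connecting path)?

The path runs sp28 → … → MRCA → … → sp62; the MRCA is the node subtending ((((sp36,sp21),(sp61,sp23,sp66)),(sp51,((sp55,sp28),sp60))),(sp48,(sp25,(sp4,sp62)))).
Branch lengths along that path: 1.33 + 1.16 + 0.33 + 0.62 + 0.51 + 1.04 + 1.05 + 1.67 + 1.06 = 8.77.

8.77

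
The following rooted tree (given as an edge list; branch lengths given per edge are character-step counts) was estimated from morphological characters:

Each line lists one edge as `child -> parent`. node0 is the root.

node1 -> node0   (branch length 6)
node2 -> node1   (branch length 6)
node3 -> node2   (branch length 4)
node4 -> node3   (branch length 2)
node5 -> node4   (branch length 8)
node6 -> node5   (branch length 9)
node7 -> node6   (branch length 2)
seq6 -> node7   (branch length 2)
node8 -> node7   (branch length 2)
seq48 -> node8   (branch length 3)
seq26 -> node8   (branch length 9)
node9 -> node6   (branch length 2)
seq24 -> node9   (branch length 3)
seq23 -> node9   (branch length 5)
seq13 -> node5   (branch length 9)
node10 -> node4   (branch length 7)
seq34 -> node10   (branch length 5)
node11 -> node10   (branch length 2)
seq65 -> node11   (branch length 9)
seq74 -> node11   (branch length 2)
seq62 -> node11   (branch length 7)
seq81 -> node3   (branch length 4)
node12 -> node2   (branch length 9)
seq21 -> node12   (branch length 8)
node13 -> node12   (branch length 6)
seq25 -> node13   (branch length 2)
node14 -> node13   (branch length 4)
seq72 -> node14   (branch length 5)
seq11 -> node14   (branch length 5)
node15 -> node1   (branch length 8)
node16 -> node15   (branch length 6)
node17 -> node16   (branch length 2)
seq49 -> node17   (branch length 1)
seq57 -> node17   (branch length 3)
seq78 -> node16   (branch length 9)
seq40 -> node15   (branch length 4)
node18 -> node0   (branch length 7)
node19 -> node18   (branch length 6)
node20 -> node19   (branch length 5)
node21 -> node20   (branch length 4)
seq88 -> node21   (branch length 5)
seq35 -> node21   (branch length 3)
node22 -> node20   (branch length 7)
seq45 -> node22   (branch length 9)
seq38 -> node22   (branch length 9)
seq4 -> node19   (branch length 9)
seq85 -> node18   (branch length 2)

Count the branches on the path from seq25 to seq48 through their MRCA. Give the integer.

The MRCA of seq25 and seq48 is the node subtending ((((((seq6,(seq48,seq26)),(seq24,seq23)),seq13),(seq34,(seq65,seq74,seq62))),seq81),(seq21,(seq25,(seq72,seq11)))).
From seq25 up to that node: 3 branches. From seq48 up to the same node: 7 branches. Total: 3 + 7 = 10.

10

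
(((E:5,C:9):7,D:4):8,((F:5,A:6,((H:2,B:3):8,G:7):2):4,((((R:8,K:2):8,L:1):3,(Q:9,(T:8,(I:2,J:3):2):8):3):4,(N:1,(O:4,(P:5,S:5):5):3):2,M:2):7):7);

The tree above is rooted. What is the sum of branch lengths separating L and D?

34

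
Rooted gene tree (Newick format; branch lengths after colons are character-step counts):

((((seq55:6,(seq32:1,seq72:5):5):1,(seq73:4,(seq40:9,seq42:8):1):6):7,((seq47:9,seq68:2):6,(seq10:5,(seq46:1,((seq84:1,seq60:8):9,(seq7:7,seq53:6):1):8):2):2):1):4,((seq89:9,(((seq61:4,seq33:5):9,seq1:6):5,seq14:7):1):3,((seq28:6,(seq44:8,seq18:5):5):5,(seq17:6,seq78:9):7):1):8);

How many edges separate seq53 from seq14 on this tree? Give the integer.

The MRCA of seq53 and seq14 is the root of the tree.
From seq53 up to that node: 7 branches. From seq14 up to the same node: 4 branches. Total: 7 + 4 = 11.

11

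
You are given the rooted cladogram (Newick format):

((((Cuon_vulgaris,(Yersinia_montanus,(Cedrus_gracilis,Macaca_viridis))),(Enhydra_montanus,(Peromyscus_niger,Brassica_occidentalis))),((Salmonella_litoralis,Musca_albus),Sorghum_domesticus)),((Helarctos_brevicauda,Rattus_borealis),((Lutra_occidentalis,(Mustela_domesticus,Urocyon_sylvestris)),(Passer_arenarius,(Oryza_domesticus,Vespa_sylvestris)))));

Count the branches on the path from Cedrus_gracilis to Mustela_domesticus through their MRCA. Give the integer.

The MRCA of Cedrus_gracilis and Mustela_domesticus is the root of the tree.
From Cedrus_gracilis up to that node: 6 branches. From Mustela_domesticus up to the same node: 5 branches. Total: 6 + 5 = 11.

11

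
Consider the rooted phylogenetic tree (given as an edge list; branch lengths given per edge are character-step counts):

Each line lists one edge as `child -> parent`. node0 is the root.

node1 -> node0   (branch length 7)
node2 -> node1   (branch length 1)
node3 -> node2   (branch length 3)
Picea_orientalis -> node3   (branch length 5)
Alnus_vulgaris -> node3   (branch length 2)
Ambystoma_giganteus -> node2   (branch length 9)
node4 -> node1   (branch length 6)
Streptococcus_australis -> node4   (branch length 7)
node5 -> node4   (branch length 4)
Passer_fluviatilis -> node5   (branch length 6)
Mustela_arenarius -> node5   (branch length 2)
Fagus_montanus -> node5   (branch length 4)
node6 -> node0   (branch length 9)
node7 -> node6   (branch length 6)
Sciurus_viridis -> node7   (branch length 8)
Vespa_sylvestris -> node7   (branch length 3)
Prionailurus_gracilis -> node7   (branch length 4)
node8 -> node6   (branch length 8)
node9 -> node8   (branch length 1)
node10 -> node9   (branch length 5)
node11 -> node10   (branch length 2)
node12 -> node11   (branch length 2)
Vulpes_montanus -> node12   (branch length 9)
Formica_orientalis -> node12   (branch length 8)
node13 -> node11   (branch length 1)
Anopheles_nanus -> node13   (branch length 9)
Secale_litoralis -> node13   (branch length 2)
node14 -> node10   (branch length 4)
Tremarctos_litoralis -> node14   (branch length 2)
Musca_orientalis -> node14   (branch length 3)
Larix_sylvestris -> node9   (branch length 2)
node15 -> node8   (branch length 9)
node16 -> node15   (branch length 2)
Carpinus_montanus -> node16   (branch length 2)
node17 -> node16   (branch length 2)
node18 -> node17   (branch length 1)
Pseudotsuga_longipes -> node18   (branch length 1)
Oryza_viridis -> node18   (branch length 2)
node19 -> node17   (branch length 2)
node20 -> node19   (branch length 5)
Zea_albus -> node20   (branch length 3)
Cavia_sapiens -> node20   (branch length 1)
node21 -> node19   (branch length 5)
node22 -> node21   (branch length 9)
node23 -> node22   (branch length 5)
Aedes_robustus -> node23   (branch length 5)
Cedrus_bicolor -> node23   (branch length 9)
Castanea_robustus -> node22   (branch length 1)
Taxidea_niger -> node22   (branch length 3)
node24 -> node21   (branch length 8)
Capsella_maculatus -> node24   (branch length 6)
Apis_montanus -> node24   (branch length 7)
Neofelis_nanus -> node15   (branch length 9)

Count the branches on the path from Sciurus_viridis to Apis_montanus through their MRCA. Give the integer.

The MRCA of Sciurus_viridis and Apis_montanus is the node subtending ((Sciurus_viridis,Vespa_sylvestris,Prionailurus_gracilis),(((((Vulpes_montanus,Formica_orientalis),(Anopheles_nanus,Secale_litoralis)),(Tremarctos_litoralis,Musca_orientalis)),Larix_sylvestris),((Carpinus_montanus,((Pseudotsuga_longipes,Oryza_viridis),((Zea_albus,Cavia_sapiens),(((Aedes_robustus,Cedrus_bicolor),Castanea_robustus,Taxidea_niger),(Capsella_maculatus,Apis_montanus))))),Neofelis_nanus))).
From Sciurus_viridis up to that node: 2 branches. From Apis_montanus up to the same node: 8 branches. Total: 2 + 8 = 10.

10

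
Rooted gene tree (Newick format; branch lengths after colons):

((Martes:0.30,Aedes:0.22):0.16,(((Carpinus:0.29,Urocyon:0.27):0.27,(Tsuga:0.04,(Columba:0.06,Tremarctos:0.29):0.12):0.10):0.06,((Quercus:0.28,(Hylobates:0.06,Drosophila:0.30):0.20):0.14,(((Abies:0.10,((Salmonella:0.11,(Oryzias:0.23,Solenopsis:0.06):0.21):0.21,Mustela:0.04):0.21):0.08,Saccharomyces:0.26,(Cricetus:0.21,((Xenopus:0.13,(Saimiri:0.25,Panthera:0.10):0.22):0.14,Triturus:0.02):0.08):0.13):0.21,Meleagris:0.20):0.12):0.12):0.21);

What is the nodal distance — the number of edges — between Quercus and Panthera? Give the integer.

The MRCA of Quercus and Panthera is the node subtending ((Quercus,(Hylobates,Drosophila)),(((Abies,((Salmonella,(Oryzias,Solenopsis)),Mustela)),Saccharomyces,(Cricetus,((Xenopus,(Saimiri,Panthera)),Triturus))),Meleagris)).
From Quercus up to that node: 2 branches. From Panthera up to the same node: 7 branches. Total: 2 + 7 = 9.

9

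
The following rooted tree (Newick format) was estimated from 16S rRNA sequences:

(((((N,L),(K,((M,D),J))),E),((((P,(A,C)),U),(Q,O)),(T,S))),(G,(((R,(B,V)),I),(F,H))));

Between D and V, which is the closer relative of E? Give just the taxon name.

The MRCA of E and D subtends (((N,L),(K,((M,D),J))),E) (7 taxa).
The MRCA of E and V is the root, subtending the entire tree (22 taxa).
The first is nested inside the second, so E shares a more recent common ancestor with D.

D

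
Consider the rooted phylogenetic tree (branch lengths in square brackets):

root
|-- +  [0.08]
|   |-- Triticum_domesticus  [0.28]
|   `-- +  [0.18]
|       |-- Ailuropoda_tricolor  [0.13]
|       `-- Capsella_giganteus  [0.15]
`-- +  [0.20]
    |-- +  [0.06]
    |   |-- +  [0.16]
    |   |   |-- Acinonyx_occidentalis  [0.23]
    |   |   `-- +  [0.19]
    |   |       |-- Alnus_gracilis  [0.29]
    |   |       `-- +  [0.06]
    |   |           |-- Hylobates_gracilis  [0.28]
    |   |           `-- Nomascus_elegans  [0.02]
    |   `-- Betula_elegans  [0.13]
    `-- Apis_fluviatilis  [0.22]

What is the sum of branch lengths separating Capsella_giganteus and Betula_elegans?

The path runs Capsella_giganteus → … → MRCA → … → Betula_elegans; the MRCA is the root of the tree.
Branch lengths along that path: 0.15 + 0.18 + 0.08 + 0.20 + 0.06 + 0.13 = 0.80.

0.80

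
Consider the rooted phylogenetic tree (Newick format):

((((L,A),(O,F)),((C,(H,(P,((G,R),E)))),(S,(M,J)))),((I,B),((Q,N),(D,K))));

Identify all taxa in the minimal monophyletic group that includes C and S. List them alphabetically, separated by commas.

Tracing C: it sits inside (C,(H,(P,((G,R),E)))).
Tracing S: it sits inside (S,(M,J)).
The smallest clade enclosing both is ((C,(H,(P,((G,R),E)))),(S,(M,J))); the answer is its 9 terminal taxa in alphabetical order.

C, E, G, H, J, M, P, R, S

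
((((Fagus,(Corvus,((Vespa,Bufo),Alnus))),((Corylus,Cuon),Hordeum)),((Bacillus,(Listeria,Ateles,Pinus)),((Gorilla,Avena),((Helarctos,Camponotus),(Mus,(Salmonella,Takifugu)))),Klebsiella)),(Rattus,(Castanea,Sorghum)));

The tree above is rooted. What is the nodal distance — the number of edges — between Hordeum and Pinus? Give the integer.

The MRCA of Hordeum and Pinus is the node subtending (((Fagus,(Corvus,((Vespa,Bufo),Alnus))),((Corylus,Cuon),Hordeum)),((Bacillus,(Listeria,Ateles,Pinus)),((Gorilla,Avena),((Helarctos,Camponotus),(Mus,(Salmonella,Takifugu)))),Klebsiella)).
From Hordeum up to that node: 3 branches. From Pinus up to the same node: 4 branches. Total: 3 + 4 = 7.

7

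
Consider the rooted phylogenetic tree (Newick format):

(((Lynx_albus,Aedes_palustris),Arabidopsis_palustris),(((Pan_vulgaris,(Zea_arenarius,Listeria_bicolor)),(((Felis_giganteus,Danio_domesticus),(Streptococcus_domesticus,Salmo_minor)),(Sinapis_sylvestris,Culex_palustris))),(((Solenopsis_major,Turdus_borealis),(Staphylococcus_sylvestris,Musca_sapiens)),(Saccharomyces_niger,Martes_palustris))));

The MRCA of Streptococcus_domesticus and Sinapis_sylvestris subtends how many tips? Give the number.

The MRCA of Streptococcus_domesticus and Sinapis_sylvestris is the node subtending (((Felis_giganteus,Danio_domesticus),(Streptococcus_domesticus,Salmo_minor)),(Sinapis_sylvestris,Culex_palustris)).
That clade contains 6 terminal taxa: Culex_palustris, Danio_domesticus, Felis_giganteus, Salmo_minor, Sinapis_sylvestris, Streptococcus_domesticus.

6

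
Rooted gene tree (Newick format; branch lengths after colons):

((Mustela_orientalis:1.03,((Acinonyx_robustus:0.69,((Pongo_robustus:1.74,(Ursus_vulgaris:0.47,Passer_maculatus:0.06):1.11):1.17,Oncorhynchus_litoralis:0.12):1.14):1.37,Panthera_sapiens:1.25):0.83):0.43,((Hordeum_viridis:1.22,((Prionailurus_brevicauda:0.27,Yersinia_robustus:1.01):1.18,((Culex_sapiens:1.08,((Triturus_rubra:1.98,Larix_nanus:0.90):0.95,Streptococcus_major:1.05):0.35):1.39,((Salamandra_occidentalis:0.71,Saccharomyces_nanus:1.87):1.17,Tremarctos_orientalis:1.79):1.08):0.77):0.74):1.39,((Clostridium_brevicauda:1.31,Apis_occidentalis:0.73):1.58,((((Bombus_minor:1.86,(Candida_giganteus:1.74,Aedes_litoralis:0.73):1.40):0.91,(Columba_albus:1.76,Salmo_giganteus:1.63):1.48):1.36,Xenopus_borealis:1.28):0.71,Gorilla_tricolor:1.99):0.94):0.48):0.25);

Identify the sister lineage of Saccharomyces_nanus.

Saccharomyces_nanus attaches to the tree at the node subtending (Salamandra_occidentalis,Saccharomyces_nanus).
The other lineage descending from that same node — the sister group — is the single tip Salamandra_occidentalis.

Salamandra_occidentalis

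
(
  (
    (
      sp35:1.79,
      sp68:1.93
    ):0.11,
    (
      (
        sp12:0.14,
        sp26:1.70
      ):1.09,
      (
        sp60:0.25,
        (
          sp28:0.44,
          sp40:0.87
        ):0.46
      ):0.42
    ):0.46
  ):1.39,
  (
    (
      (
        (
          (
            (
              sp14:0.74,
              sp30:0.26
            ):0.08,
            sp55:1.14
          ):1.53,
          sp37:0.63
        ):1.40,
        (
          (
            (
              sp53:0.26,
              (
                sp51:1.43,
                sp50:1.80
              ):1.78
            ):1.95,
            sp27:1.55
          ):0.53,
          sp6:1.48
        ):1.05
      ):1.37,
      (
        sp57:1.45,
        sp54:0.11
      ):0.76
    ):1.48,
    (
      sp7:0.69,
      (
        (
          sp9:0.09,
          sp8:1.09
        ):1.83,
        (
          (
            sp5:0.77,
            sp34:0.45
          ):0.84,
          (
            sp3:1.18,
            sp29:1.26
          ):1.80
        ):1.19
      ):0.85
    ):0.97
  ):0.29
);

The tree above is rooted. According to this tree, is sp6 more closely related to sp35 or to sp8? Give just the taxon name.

The MRCA of sp6 and sp8 subtends ((((((sp14,sp30),sp55),sp37),(((sp53,(sp51,sp50)),sp27),sp6)),(sp57,sp54)),(sp7,((sp9,sp8),((sp5,sp34),(sp3,sp29))))) (18 taxa).
The MRCA of sp6 and sp35 is the root, subtending the entire tree (25 taxa).
The first is nested inside the second, so sp6 shares a more recent common ancestor with sp8.

sp8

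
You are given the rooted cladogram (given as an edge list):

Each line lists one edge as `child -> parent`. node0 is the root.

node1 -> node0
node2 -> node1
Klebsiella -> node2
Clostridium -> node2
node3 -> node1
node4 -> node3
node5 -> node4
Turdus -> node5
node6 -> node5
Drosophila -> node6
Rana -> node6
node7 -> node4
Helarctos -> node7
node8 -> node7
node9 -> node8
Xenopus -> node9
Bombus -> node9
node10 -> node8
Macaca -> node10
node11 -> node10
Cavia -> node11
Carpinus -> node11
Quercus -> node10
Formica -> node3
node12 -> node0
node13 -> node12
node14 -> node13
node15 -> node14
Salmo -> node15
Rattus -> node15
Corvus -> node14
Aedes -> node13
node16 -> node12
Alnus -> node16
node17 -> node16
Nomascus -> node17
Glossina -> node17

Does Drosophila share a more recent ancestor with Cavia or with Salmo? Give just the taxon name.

The MRCA of Drosophila and Cavia subtends ((Turdus,(Drosophila,Rana)),(Helarctos,((Xenopus,Bombus),(Macaca,(Cavia,Carpinus),Quercus)))) (10 taxa).
The MRCA of Drosophila and Salmo is the root, subtending the entire tree (20 taxa).
The first is nested inside the second, so Drosophila shares a more recent common ancestor with Cavia.

Cavia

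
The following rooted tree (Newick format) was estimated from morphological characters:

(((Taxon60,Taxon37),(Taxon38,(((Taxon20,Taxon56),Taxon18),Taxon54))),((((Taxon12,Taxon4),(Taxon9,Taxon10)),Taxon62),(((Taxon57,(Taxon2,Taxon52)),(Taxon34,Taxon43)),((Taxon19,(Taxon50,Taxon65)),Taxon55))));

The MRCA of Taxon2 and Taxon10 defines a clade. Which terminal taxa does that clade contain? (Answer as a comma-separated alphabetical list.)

Taxon10, Taxon12, Taxon19, Taxon2, Taxon34, Taxon4, Taxon43, Taxon50, Taxon52, Taxon55, Taxon57, Taxon62, Taxon65, Taxon9

Tracing Taxon2: it sits inside (Taxon2,Taxon52).
Tracing Taxon10: it sits inside (Taxon9,Taxon10).
The smallest clade enclosing both is ((((Taxon12,Taxon4),(Taxon9,Taxon10)),Taxon62),(((Taxon57,(Taxon2,Taxon52)),(Taxon34,Taxon43)),((Taxon19,(Taxon50,Taxon65)),Taxon55))); the answer is its 14 terminal taxa in alphabetical order.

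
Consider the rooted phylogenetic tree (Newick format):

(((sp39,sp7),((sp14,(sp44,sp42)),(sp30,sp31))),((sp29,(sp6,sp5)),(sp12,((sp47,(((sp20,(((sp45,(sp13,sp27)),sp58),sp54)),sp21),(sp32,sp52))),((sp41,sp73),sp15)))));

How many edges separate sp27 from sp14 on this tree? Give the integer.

The MRCA of sp27 and sp14 is the root of the tree.
From sp27 up to that node: 12 branches. From sp14 up to the same node: 4 branches. Total: 12 + 4 = 16.

16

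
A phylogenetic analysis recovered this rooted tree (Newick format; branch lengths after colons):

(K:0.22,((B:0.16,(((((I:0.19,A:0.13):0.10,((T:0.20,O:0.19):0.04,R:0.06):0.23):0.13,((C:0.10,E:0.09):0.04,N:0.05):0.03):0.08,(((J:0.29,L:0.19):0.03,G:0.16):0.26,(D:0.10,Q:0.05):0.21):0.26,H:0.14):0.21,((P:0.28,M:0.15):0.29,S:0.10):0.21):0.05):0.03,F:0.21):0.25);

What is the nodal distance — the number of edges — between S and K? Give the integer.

6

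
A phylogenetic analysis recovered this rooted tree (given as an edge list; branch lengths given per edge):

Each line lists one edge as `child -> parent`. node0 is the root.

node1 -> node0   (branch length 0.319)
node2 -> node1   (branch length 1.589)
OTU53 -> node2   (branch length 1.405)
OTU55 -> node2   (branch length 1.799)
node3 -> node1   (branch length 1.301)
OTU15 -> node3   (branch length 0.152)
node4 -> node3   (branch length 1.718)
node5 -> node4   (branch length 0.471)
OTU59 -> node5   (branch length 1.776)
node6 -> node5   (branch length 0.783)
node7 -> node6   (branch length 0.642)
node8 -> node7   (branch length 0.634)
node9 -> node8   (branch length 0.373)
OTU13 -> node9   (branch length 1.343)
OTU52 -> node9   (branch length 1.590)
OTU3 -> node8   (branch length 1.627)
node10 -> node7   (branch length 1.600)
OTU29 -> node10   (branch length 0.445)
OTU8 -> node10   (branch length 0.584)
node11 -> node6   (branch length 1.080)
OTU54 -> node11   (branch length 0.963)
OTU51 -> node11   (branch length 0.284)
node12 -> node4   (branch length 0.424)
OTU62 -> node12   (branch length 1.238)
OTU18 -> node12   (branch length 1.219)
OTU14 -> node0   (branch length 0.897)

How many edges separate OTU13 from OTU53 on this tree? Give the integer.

The MRCA of OTU13 and OTU53 is the node subtending ((OTU53,OTU55),(OTU15,((OTU59,((((OTU13,OTU52),OTU3),(OTU29,OTU8)),(OTU54,OTU51))),(OTU62,OTU18)))).
From OTU13 up to that node: 8 branches. From OTU53 up to the same node: 2 branches. Total: 8 + 2 = 10.

10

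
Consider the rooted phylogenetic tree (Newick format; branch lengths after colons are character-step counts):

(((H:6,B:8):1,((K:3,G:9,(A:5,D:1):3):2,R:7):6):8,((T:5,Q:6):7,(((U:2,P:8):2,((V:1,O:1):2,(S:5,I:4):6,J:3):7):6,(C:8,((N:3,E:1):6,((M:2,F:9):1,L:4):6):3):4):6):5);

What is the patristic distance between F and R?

The path runs F → … → MRCA → … → R; the MRCA is the root of the tree.
Branch lengths along that path: 9 + 1 + 6 + 3 + 4 + 6 + 5 + 8 + 6 + 7 = 55.

55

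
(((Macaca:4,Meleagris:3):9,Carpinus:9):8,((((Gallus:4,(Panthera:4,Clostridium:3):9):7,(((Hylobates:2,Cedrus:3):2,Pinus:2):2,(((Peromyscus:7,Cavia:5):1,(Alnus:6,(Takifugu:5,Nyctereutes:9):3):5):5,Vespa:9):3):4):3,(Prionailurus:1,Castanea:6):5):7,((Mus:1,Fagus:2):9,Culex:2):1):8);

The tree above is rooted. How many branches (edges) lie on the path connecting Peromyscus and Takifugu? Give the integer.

5

The MRCA of Peromyscus and Takifugu is the node subtending ((Peromyscus,Cavia),(Alnus,(Takifugu,Nyctereutes))).
From Peromyscus up to that node: 2 branches. From Takifugu up to the same node: 3 branches. Total: 2 + 3 = 5.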